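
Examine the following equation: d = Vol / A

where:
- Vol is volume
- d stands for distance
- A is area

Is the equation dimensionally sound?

Yes

Vol (volume) has dimensions [L^3].
d (distance) has dimensions [L].
A (area) has dimensions [L^2].

Left side: [L]
Right side: [L]

Both sides have the same dimensions, so the equation is dimensionally consistent.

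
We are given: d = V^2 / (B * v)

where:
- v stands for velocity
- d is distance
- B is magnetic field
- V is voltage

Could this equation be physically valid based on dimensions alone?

No

v (velocity) has dimensions [L T^-1].
d (distance) has dimensions [L].
B (magnetic field) has dimensions [I^-1 M T^-2].
V (voltage) has dimensions [I^-1 L^2 M T^-3].

Left side: [L]
Right side: [I^-1 L^3 M T^-3]

The two sides have different dimensions, so the equation is NOT dimensionally consistent.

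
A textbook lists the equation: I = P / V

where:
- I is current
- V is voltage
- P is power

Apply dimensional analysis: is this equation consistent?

Yes

I (current) has dimensions [I].
V (voltage) has dimensions [I^-1 L^2 M T^-3].
P (power) has dimensions [L^2 M T^-3].

Left side: [I]
Right side: [I]

Both sides have the same dimensions, so the equation is dimensionally consistent.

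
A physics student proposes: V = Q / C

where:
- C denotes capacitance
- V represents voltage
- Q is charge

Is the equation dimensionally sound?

Yes

C (capacitance) has dimensions [I^2 L^-2 M^-1 T^4].
V (voltage) has dimensions [I^-1 L^2 M T^-3].
Q (charge) has dimensions [I T].

Left side: [I^-1 L^2 M T^-3]
Right side: [I^-1 L^2 M T^-3]

Both sides have the same dimensions, so the equation is dimensionally consistent.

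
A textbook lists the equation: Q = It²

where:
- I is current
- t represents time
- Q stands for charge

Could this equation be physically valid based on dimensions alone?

No

I (current) has dimensions [I].
t (time) has dimensions [T].
Q (charge) has dimensions [I T].

Left side: [I T]
Right side: [I T^2]

The two sides have different dimensions, so the equation is NOT dimensionally consistent.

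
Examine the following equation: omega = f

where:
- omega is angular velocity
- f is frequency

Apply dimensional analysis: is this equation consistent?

Yes

omega (angular velocity) has dimensions [T^-1].
f (frequency) has dimensions [T^-1].

Left side: [T^-1]
Right side: [T^-1]

Both sides have the same dimensions, so the equation is dimensionally consistent.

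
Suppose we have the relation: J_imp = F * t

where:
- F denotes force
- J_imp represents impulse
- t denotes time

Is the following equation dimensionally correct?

Yes

F (force) has dimensions [L M T^-2].
J_imp (impulse) has dimensions [L M T^-1].
t (time) has dimensions [T].

Left side: [L M T^-1]
Right side: [L M T^-1]

Both sides have the same dimensions, so the equation is dimensionally consistent.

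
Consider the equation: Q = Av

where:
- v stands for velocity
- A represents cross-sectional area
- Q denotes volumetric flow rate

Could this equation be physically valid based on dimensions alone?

Yes

v (velocity) has dimensions [L T^-1].
A (cross-sectional area) has dimensions [L^2].
Q (volumetric flow rate) has dimensions [L^3 T^-1].

Left side: [L^3 T^-1]
Right side: [L^3 T^-1]

Both sides have the same dimensions, so the equation is dimensionally consistent.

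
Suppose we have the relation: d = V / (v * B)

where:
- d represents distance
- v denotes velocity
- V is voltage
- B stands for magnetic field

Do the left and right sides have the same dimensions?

Yes

d (distance) has dimensions [L].
v (velocity) has dimensions [L T^-1].
V (voltage) has dimensions [I^-1 L^2 M T^-3].
B (magnetic field) has dimensions [I^-1 M T^-2].

Left side: [L]
Right side: [L]

Both sides have the same dimensions, so the equation is dimensionally consistent.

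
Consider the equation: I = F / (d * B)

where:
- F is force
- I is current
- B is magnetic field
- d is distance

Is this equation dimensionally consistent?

Yes

F (force) has dimensions [L M T^-2].
I (current) has dimensions [I].
B (magnetic field) has dimensions [I^-1 M T^-2].
d (distance) has dimensions [L].

Left side: [I]
Right side: [I]

Both sides have the same dimensions, so the equation is dimensionally consistent.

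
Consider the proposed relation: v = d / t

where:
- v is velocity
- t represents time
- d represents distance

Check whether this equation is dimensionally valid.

Yes

v (velocity) has dimensions [L T^-1].
t (time) has dimensions [T].
d (distance) has dimensions [L].

Left side: [L T^-1]
Right side: [L T^-1]

Both sides have the same dimensions, so the equation is dimensionally consistent.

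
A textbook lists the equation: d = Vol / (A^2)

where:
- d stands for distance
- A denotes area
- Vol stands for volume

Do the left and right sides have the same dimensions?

No

d (distance) has dimensions [L].
A (area) has dimensions [L^2].
Vol (volume) has dimensions [L^3].

Left side: [L]
Right side: [L^-1]

The two sides have different dimensions, so the equation is NOT dimensionally consistent.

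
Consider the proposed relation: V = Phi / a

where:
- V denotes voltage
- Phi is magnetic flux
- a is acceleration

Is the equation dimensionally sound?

No

V (voltage) has dimensions [I^-1 L^2 M T^-3].
Phi (magnetic flux) has dimensions [I^-1 L^2 M T^-2].
a (acceleration) has dimensions [L T^-2].

Left side: [I^-1 L^2 M T^-3]
Right side: [I^-1 L M]

The two sides have different dimensions, so the equation is NOT dimensionally consistent.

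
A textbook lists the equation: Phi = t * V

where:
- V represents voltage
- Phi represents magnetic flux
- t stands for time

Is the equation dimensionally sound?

Yes

V (voltage) has dimensions [I^-1 L^2 M T^-3].
Phi (magnetic flux) has dimensions [I^-1 L^2 M T^-2].
t (time) has dimensions [T].

Left side: [I^-1 L^2 M T^-2]
Right side: [I^-1 L^2 M T^-2]

Both sides have the same dimensions, so the equation is dimensionally consistent.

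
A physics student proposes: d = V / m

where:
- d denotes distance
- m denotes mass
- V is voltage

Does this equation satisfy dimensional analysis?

No

d (distance) has dimensions [L].
m (mass) has dimensions [M].
V (voltage) has dimensions [I^-1 L^2 M T^-3].

Left side: [L]
Right side: [I^-1 L^2 T^-3]

The two sides have different dimensions, so the equation is NOT dimensionally consistent.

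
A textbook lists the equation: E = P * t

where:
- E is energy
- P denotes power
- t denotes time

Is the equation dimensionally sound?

Yes

E (energy) has dimensions [L^2 M T^-2].
P (power) has dimensions [L^2 M T^-3].
t (time) has dimensions [T].

Left side: [L^2 M T^-2]
Right side: [L^2 M T^-2]

Both sides have the same dimensions, so the equation is dimensionally consistent.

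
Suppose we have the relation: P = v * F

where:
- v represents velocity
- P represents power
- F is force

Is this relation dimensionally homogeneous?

Yes

v (velocity) has dimensions [L T^-1].
P (power) has dimensions [L^2 M T^-3].
F (force) has dimensions [L M T^-2].

Left side: [L^2 M T^-3]
Right side: [L^2 M T^-3]

Both sides have the same dimensions, so the equation is dimensionally consistent.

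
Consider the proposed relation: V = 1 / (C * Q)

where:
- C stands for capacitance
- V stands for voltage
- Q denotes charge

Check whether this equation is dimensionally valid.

No

C (capacitance) has dimensions [I^2 L^-2 M^-1 T^4].
V (voltage) has dimensions [I^-1 L^2 M T^-3].
Q (charge) has dimensions [I T].

Left side: [I^-1 L^2 M T^-3]
Right side: [I^-3 L^2 M T^-5]

The two sides have different dimensions, so the equation is NOT dimensionally consistent.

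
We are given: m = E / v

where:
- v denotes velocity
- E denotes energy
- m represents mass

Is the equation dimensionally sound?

No

v (velocity) has dimensions [L T^-1].
E (energy) has dimensions [L^2 M T^-2].
m (mass) has dimensions [M].

Left side: [M]
Right side: [L M T^-1]

The two sides have different dimensions, so the equation is NOT dimensionally consistent.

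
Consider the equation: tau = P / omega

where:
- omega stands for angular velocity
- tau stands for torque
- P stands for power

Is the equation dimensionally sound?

Yes

omega (angular velocity) has dimensions [T^-1].
tau (torque) has dimensions [L^2 M T^-2].
P (power) has dimensions [L^2 M T^-3].

Left side: [L^2 M T^-2]
Right side: [L^2 M T^-2]

Both sides have the same dimensions, so the equation is dimensionally consistent.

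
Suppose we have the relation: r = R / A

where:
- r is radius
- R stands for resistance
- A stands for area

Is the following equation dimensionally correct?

No

r (radius) has dimensions [L].
R (resistance) has dimensions [I^-2 L^2 M T^-3].
A (area) has dimensions [L^2].

Left side: [L]
Right side: [I^-2 M T^-3]

The two sides have different dimensions, so the equation is NOT dimensionally consistent.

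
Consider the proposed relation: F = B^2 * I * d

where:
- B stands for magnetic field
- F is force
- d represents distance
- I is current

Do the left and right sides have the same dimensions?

No

B (magnetic field) has dimensions [I^-1 M T^-2].
F (force) has dimensions [L M T^-2].
d (distance) has dimensions [L].
I (current) has dimensions [I].

Left side: [L M T^-2]
Right side: [I^-1 L M^2 T^-4]

The two sides have different dimensions, so the equation is NOT dimensionally consistent.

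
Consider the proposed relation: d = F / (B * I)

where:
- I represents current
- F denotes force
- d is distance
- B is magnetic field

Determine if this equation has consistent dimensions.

Yes

I (current) has dimensions [I].
F (force) has dimensions [L M T^-2].
d (distance) has dimensions [L].
B (magnetic field) has dimensions [I^-1 M T^-2].

Left side: [L]
Right side: [L]

Both sides have the same dimensions, so the equation is dimensionally consistent.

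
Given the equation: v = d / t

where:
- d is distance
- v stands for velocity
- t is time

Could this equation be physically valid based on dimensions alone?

Yes

d (distance) has dimensions [L].
v (velocity) has dimensions [L T^-1].
t (time) has dimensions [T].

Left side: [L T^-1]
Right side: [L T^-1]

Both sides have the same dimensions, so the equation is dimensionally consistent.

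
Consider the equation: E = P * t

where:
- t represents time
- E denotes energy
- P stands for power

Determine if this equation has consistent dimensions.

Yes

t (time) has dimensions [T].
E (energy) has dimensions [L^2 M T^-2].
P (power) has dimensions [L^2 M T^-3].

Left side: [L^2 M T^-2]
Right side: [L^2 M T^-2]

Both sides have the same dimensions, so the equation is dimensionally consistent.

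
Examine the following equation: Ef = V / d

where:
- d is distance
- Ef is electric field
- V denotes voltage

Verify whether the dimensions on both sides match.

Yes

d (distance) has dimensions [L].
Ef (electric field) has dimensions [I^-1 L M T^-3].
V (voltage) has dimensions [I^-1 L^2 M T^-3].

Left side: [I^-1 L M T^-3]
Right side: [I^-1 L M T^-3]

Both sides have the same dimensions, so the equation is dimensionally consistent.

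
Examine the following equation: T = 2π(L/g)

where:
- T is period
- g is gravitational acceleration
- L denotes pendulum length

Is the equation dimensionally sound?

No

T (period) has dimensions [T].
g (gravitational acceleration) has dimensions [L T^-2].
L (pendulum length) has dimensions [L].

Left side: [T]
Right side: [T^2]

The two sides have different dimensions, so the equation is NOT dimensionally consistent.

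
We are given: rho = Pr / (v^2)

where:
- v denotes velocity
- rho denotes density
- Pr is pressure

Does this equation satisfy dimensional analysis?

Yes

v (velocity) has dimensions [L T^-1].
rho (density) has dimensions [L^-3 M].
Pr (pressure) has dimensions [L^-1 M T^-2].

Left side: [L^-3 M]
Right side: [L^-3 M]

Both sides have the same dimensions, so the equation is dimensionally consistent.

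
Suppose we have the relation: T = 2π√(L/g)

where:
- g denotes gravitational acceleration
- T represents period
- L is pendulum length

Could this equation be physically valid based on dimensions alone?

Yes

g (gravitational acceleration) has dimensions [L T^-2].
T (period) has dimensions [T].
L (pendulum length) has dimensions [L].

Left side: [T]
Right side: [T]

Both sides have the same dimensions, so the equation is dimensionally consistent.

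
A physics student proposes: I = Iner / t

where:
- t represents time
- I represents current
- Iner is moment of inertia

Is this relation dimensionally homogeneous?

No

t (time) has dimensions [T].
I (current) has dimensions [I].
Iner (moment of inertia) has dimensions [L^2 M].

Left side: [I]
Right side: [L^2 M T^-1]

The two sides have different dimensions, so the equation is NOT dimensionally consistent.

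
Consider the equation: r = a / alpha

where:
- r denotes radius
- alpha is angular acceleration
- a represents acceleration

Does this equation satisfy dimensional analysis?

Yes

r (radius) has dimensions [L].
alpha (angular acceleration) has dimensions [T^-2].
a (acceleration) has dimensions [L T^-2].

Left side: [L]
Right side: [L]

Both sides have the same dimensions, so the equation is dimensionally consistent.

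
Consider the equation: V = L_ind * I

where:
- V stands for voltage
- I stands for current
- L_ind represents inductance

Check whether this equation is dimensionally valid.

No

V (voltage) has dimensions [I^-1 L^2 M T^-3].
I (current) has dimensions [I].
L_ind (inductance) has dimensions [I^-2 L^2 M T^-2].

Left side: [I^-1 L^2 M T^-3]
Right side: [I^-1 L^2 M T^-2]

The two sides have different dimensions, so the equation is NOT dimensionally consistent.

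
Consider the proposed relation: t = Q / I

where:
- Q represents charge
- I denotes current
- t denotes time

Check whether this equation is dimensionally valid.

Yes

Q (charge) has dimensions [I T].
I (current) has dimensions [I].
t (time) has dimensions [T].

Left side: [T]
Right side: [T]

Both sides have the same dimensions, so the equation is dimensionally consistent.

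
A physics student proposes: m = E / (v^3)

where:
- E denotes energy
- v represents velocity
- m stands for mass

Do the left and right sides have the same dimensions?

No

E (energy) has dimensions [L^2 M T^-2].
v (velocity) has dimensions [L T^-1].
m (mass) has dimensions [M].

Left side: [M]
Right side: [L^-1 M T]

The two sides have different dimensions, so the equation is NOT dimensionally consistent.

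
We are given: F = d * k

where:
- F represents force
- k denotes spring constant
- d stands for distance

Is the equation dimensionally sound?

Yes

F (force) has dimensions [L M T^-2].
k (spring constant) has dimensions [M T^-2].
d (distance) has dimensions [L].

Left side: [L M T^-2]
Right side: [L M T^-2]

Both sides have the same dimensions, so the equation is dimensionally consistent.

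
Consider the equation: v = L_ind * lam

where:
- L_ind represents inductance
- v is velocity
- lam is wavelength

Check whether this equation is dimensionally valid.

No

L_ind (inductance) has dimensions [I^-2 L^2 M T^-2].
v (velocity) has dimensions [L T^-1].
lam (wavelength) has dimensions [L].

Left side: [L T^-1]
Right side: [I^-2 L^3 M T^-2]

The two sides have different dimensions, so the equation is NOT dimensionally consistent.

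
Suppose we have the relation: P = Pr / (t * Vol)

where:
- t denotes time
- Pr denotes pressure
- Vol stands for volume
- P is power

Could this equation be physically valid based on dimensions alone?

No

t (time) has dimensions [T].
Pr (pressure) has dimensions [L^-1 M T^-2].
Vol (volume) has dimensions [L^3].
P (power) has dimensions [L^2 M T^-3].

Left side: [L^2 M T^-3]
Right side: [L^-4 M T^-3]

The two sides have different dimensions, so the equation is NOT dimensionally consistent.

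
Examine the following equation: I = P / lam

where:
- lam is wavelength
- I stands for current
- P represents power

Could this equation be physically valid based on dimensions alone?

No

lam (wavelength) has dimensions [L].
I (current) has dimensions [I].
P (power) has dimensions [L^2 M T^-3].

Left side: [I]
Right side: [L M T^-3]

The two sides have different dimensions, so the equation is NOT dimensionally consistent.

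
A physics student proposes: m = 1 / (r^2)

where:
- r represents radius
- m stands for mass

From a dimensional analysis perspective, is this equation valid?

No

r (radius) has dimensions [L].
m (mass) has dimensions [M].

Left side: [M]
Right side: [L^-2]

The two sides have different dimensions, so the equation is NOT dimensionally consistent.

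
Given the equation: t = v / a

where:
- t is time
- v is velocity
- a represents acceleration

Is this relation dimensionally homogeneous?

Yes

t (time) has dimensions [T].
v (velocity) has dimensions [L T^-1].
a (acceleration) has dimensions [L T^-2].

Left side: [T]
Right side: [T]

Both sides have the same dimensions, so the equation is dimensionally consistent.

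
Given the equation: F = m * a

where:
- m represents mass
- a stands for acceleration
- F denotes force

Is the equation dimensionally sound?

Yes

m (mass) has dimensions [M].
a (acceleration) has dimensions [L T^-2].
F (force) has dimensions [L M T^-2].

Left side: [L M T^-2]
Right side: [L M T^-2]

Both sides have the same dimensions, so the equation is dimensionally consistent.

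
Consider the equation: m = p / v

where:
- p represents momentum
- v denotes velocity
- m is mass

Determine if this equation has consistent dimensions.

Yes

p (momentum) has dimensions [L M T^-1].
v (velocity) has dimensions [L T^-1].
m (mass) has dimensions [M].

Left side: [M]
Right side: [M]

Both sides have the same dimensions, so the equation is dimensionally consistent.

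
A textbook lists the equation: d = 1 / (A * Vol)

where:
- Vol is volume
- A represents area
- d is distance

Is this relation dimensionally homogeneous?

No

Vol (volume) has dimensions [L^3].
A (area) has dimensions [L^2].
d (distance) has dimensions [L].

Left side: [L]
Right side: [L^-5]

The two sides have different dimensions, so the equation is NOT dimensionally consistent.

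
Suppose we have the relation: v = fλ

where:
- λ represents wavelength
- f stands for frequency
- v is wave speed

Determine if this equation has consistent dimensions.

Yes

λ (wavelength) has dimensions [L].
f (frequency) has dimensions [T^-1].
v (wave speed) has dimensions [L T^-1].

Left side: [L T^-1]
Right side: [L T^-1]

Both sides have the same dimensions, so the equation is dimensionally consistent.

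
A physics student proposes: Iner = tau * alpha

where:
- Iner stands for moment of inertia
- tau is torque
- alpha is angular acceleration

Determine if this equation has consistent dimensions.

No

Iner (moment of inertia) has dimensions [L^2 M].
tau (torque) has dimensions [L^2 M T^-2].
alpha (angular acceleration) has dimensions [T^-2].

Left side: [L^2 M]
Right side: [L^2 M T^-4]

The two sides have different dimensions, so the equation is NOT dimensionally consistent.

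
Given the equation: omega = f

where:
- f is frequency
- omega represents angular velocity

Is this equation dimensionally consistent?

Yes

f (frequency) has dimensions [T^-1].
omega (angular velocity) has dimensions [T^-1].

Left side: [T^-1]
Right side: [T^-1]

Both sides have the same dimensions, so the equation is dimensionally consistent.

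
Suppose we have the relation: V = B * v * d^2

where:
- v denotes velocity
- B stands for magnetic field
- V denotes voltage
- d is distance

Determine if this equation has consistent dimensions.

No

v (velocity) has dimensions [L T^-1].
B (magnetic field) has dimensions [I^-1 M T^-2].
V (voltage) has dimensions [I^-1 L^2 M T^-3].
d (distance) has dimensions [L].

Left side: [I^-1 L^2 M T^-3]
Right side: [I^-1 L^3 M T^-3]

The two sides have different dimensions, so the equation is NOT dimensionally consistent.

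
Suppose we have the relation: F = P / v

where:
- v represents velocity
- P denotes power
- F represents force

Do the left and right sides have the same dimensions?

Yes

v (velocity) has dimensions [L T^-1].
P (power) has dimensions [L^2 M T^-3].
F (force) has dimensions [L M T^-2].

Left side: [L M T^-2]
Right side: [L M T^-2]

Both sides have the same dimensions, so the equation is dimensionally consistent.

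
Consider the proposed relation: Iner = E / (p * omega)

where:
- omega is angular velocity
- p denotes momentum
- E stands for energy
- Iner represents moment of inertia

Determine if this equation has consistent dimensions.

No

omega (angular velocity) has dimensions [T^-1].
p (momentum) has dimensions [L M T^-1].
E (energy) has dimensions [L^2 M T^-2].
Iner (moment of inertia) has dimensions [L^2 M].

Left side: [L^2 M]
Right side: [L]

The two sides have different dimensions, so the equation is NOT dimensionally consistent.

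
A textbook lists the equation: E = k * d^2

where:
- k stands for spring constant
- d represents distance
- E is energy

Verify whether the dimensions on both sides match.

Yes

k (spring constant) has dimensions [M T^-2].
d (distance) has dimensions [L].
E (energy) has dimensions [L^2 M T^-2].

Left side: [L^2 M T^-2]
Right side: [L^2 M T^-2]

Both sides have the same dimensions, so the equation is dimensionally consistent.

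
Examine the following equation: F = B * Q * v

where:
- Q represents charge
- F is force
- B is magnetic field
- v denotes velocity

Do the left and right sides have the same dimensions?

Yes

Q (charge) has dimensions [I T].
F (force) has dimensions [L M T^-2].
B (magnetic field) has dimensions [I^-1 M T^-2].
v (velocity) has dimensions [L T^-1].

Left side: [L M T^-2]
Right side: [L M T^-2]

Both sides have the same dimensions, so the equation is dimensionally consistent.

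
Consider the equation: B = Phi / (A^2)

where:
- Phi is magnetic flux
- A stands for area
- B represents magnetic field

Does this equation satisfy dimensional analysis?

No

Phi (magnetic flux) has dimensions [I^-1 L^2 M T^-2].
A (area) has dimensions [L^2].
B (magnetic field) has dimensions [I^-1 M T^-2].

Left side: [I^-1 M T^-2]
Right side: [I^-1 L^-2 M T^-2]

The two sides have different dimensions, so the equation is NOT dimensionally consistent.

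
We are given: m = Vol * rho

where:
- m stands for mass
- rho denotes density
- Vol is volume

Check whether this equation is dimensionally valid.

Yes

m (mass) has dimensions [M].
rho (density) has dimensions [L^-3 M].
Vol (volume) has dimensions [L^3].

Left side: [M]
Right side: [M]

Both sides have the same dimensions, so the equation is dimensionally consistent.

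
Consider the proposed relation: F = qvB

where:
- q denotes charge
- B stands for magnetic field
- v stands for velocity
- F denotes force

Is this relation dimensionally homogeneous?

Yes

q (charge) has dimensions [I T].
B (magnetic field) has dimensions [I^-1 M T^-2].
v (velocity) has dimensions [L T^-1].
F (force) has dimensions [L M T^-2].

Left side: [L M T^-2]
Right side: [L M T^-2]

Both sides have the same dimensions, so the equation is dimensionally consistent.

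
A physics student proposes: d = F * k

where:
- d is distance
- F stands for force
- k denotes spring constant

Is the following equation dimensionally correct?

No

d (distance) has dimensions [L].
F (force) has dimensions [L M T^-2].
k (spring constant) has dimensions [M T^-2].

Left side: [L]
Right side: [L M^2 T^-4]

The two sides have different dimensions, so the equation is NOT dimensionally consistent.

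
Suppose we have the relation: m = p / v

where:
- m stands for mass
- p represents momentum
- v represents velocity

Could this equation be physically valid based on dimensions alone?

Yes

m (mass) has dimensions [M].
p (momentum) has dimensions [L M T^-1].
v (velocity) has dimensions [L T^-1].

Left side: [M]
Right side: [M]

Both sides have the same dimensions, so the equation is dimensionally consistent.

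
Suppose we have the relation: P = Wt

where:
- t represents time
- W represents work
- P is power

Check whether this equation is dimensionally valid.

No

t (time) has dimensions [T].
W (work) has dimensions [L^2 M T^-2].
P (power) has dimensions [L^2 M T^-3].

Left side: [L^2 M T^-3]
Right side: [L^2 M T^-1]

The two sides have different dimensions, so the equation is NOT dimensionally consistent.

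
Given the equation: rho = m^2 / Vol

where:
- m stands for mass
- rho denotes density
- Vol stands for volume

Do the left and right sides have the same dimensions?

No

m (mass) has dimensions [M].
rho (density) has dimensions [L^-3 M].
Vol (volume) has dimensions [L^3].

Left side: [L^-3 M]
Right side: [L^-3 M^2]

The two sides have different dimensions, so the equation is NOT dimensionally consistent.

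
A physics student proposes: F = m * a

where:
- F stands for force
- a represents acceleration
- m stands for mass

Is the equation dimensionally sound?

Yes

F (force) has dimensions [L M T^-2].
a (acceleration) has dimensions [L T^-2].
m (mass) has dimensions [M].

Left side: [L M T^-2]
Right side: [L M T^-2]

Both sides have the same dimensions, so the equation is dimensionally consistent.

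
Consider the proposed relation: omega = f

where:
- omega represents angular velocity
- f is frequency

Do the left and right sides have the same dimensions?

Yes

omega (angular velocity) has dimensions [T^-1].
f (frequency) has dimensions [T^-1].

Left side: [T^-1]
Right side: [T^-1]

Both sides have the same dimensions, so the equation is dimensionally consistent.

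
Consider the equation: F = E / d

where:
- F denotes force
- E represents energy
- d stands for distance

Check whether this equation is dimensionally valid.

Yes

F (force) has dimensions [L M T^-2].
E (energy) has dimensions [L^2 M T^-2].
d (distance) has dimensions [L].

Left side: [L M T^-2]
Right side: [L M T^-2]

Both sides have the same dimensions, so the equation is dimensionally consistent.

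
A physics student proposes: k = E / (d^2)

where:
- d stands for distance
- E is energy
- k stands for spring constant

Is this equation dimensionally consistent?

Yes

d (distance) has dimensions [L].
E (energy) has dimensions [L^2 M T^-2].
k (spring constant) has dimensions [M T^-2].

Left side: [M T^-2]
Right side: [M T^-2]

Both sides have the same dimensions, so the equation is dimensionally consistent.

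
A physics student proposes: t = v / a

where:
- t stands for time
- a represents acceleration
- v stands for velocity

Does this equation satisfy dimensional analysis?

Yes

t (time) has dimensions [T].
a (acceleration) has dimensions [L T^-2].
v (velocity) has dimensions [L T^-1].

Left side: [T]
Right side: [T]

Both sides have the same dimensions, so the equation is dimensionally consistent.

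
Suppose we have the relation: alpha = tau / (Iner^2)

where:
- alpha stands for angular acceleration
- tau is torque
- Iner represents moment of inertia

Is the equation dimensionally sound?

No

alpha (angular acceleration) has dimensions [T^-2].
tau (torque) has dimensions [L^2 M T^-2].
Iner (moment of inertia) has dimensions [L^2 M].

Left side: [T^-2]
Right side: [L^-2 M^-1 T^-2]

The two sides have different dimensions, so the equation is NOT dimensionally consistent.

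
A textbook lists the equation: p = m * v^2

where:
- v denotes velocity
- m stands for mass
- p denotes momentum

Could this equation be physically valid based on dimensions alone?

No

v (velocity) has dimensions [L T^-1].
m (mass) has dimensions [M].
p (momentum) has dimensions [L M T^-1].

Left side: [L M T^-1]
Right side: [L^2 M T^-2]

The two sides have different dimensions, so the equation is NOT dimensionally consistent.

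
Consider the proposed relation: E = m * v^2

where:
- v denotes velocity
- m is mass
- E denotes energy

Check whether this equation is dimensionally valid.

Yes

v (velocity) has dimensions [L T^-1].
m (mass) has dimensions [M].
E (energy) has dimensions [L^2 M T^-2].

Left side: [L^2 M T^-2]
Right side: [L^2 M T^-2]

Both sides have the same dimensions, so the equation is dimensionally consistent.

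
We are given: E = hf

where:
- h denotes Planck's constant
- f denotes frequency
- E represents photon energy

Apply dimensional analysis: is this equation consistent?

Yes

h (Planck's constant) has dimensions [L^2 M T^-1].
f (frequency) has dimensions [T^-1].
E (photon energy) has dimensions [L^2 M T^-2].

Left side: [L^2 M T^-2]
Right side: [L^2 M T^-2]

Both sides have the same dimensions, so the equation is dimensionally consistent.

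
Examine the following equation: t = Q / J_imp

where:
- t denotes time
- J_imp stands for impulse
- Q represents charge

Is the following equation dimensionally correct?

No

t (time) has dimensions [T].
J_imp (impulse) has dimensions [L M T^-1].
Q (charge) has dimensions [I T].

Left side: [T]
Right side: [I L^-1 M^-1 T^2]

The two sides have different dimensions, so the equation is NOT dimensionally consistent.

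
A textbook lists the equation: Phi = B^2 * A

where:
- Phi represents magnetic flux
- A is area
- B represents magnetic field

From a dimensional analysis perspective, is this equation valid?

No

Phi (magnetic flux) has dimensions [I^-1 L^2 M T^-2].
A (area) has dimensions [L^2].
B (magnetic field) has dimensions [I^-1 M T^-2].

Left side: [I^-1 L^2 M T^-2]
Right side: [I^-2 L^2 M^2 T^-4]

The two sides have different dimensions, so the equation is NOT dimensionally consistent.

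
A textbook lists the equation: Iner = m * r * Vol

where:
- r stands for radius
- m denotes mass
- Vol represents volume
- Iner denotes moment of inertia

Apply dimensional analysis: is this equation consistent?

No

r (radius) has dimensions [L].
m (mass) has dimensions [M].
Vol (volume) has dimensions [L^3].
Iner (moment of inertia) has dimensions [L^2 M].

Left side: [L^2 M]
Right side: [L^4 M]

The two sides have different dimensions, so the equation is NOT dimensionally consistent.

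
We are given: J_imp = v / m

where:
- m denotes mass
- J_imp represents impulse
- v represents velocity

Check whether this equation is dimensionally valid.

No

m (mass) has dimensions [M].
J_imp (impulse) has dimensions [L M T^-1].
v (velocity) has dimensions [L T^-1].

Left side: [L M T^-1]
Right side: [L M^-1 T^-1]

The two sides have different dimensions, so the equation is NOT dimensionally consistent.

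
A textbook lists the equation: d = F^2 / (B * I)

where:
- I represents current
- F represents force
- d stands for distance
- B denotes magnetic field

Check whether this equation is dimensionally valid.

No

I (current) has dimensions [I].
F (force) has dimensions [L M T^-2].
d (distance) has dimensions [L].
B (magnetic field) has dimensions [I^-1 M T^-2].

Left side: [L]
Right side: [L^2 M T^-2]

The two sides have different dimensions, so the equation is NOT dimensionally consistent.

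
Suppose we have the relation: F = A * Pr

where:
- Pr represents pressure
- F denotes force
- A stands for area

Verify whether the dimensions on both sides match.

Yes

Pr (pressure) has dimensions [L^-1 M T^-2].
F (force) has dimensions [L M T^-2].
A (area) has dimensions [L^2].

Left side: [L M T^-2]
Right side: [L M T^-2]

Both sides have the same dimensions, so the equation is dimensionally consistent.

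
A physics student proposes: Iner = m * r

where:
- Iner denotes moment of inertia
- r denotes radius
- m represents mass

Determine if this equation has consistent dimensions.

No

Iner (moment of inertia) has dimensions [L^2 M].
r (radius) has dimensions [L].
m (mass) has dimensions [M].

Left side: [L^2 M]
Right side: [L M]

The two sides have different dimensions, so the equation is NOT dimensionally consistent.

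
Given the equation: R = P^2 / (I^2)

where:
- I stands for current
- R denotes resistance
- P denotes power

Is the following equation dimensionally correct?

No

I (current) has dimensions [I].
R (resistance) has dimensions [I^-2 L^2 M T^-3].
P (power) has dimensions [L^2 M T^-3].

Left side: [I^-2 L^2 M T^-3]
Right side: [I^-2 L^4 M^2 T^-6]

The two sides have different dimensions, so the equation is NOT dimensionally consistent.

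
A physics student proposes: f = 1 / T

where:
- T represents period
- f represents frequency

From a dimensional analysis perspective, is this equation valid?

Yes

T (period) has dimensions [T].
f (frequency) has dimensions [T^-1].

Left side: [T^-1]
Right side: [T^-1]

Both sides have the same dimensions, so the equation is dimensionally consistent.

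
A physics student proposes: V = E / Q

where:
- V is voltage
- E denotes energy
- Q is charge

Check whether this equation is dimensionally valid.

Yes

V (voltage) has dimensions [I^-1 L^2 M T^-3].
E (energy) has dimensions [L^2 M T^-2].
Q (charge) has dimensions [I T].

Left side: [I^-1 L^2 M T^-3]
Right side: [I^-1 L^2 M T^-3]

Both sides have the same dimensions, so the equation is dimensionally consistent.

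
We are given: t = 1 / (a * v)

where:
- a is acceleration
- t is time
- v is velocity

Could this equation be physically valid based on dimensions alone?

No

a (acceleration) has dimensions [L T^-2].
t (time) has dimensions [T].
v (velocity) has dimensions [L T^-1].

Left side: [T]
Right side: [L^-2 T^3]

The two sides have different dimensions, so the equation is NOT dimensionally consistent.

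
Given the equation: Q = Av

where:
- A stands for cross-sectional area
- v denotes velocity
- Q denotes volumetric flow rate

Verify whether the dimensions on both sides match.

Yes

A (cross-sectional area) has dimensions [L^2].
v (velocity) has dimensions [L T^-1].
Q (volumetric flow rate) has dimensions [L^3 T^-1].

Left side: [L^3 T^-1]
Right side: [L^3 T^-1]

Both sides have the same dimensions, so the equation is dimensionally consistent.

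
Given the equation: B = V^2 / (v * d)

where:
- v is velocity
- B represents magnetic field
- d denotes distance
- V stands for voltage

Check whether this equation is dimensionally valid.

No

v (velocity) has dimensions [L T^-1].
B (magnetic field) has dimensions [I^-1 M T^-2].
d (distance) has dimensions [L].
V (voltage) has dimensions [I^-1 L^2 M T^-3].

Left side: [I^-1 M T^-2]
Right side: [I^-2 L^2 M^2 T^-5]

The two sides have different dimensions, so the equation is NOT dimensionally consistent.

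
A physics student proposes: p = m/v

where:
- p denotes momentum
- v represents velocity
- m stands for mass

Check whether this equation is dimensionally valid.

No

p (momentum) has dimensions [L M T^-1].
v (velocity) has dimensions [L T^-1].
m (mass) has dimensions [M].

Left side: [L M T^-1]
Right side: [L^-1 M T]

The two sides have different dimensions, so the equation is NOT dimensionally consistent.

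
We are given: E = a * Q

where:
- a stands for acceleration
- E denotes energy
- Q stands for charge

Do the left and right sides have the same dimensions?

No

a (acceleration) has dimensions [L T^-2].
E (energy) has dimensions [L^2 M T^-2].
Q (charge) has dimensions [I T].

Left side: [L^2 M T^-2]
Right side: [I L T^-1]

The two sides have different dimensions, so the equation is NOT dimensionally consistent.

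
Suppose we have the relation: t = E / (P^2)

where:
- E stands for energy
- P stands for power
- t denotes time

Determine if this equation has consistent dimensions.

No

E (energy) has dimensions [L^2 M T^-2].
P (power) has dimensions [L^2 M T^-3].
t (time) has dimensions [T].

Left side: [T]
Right side: [L^-2 M^-1 T^4]

The two sides have different dimensions, so the equation is NOT dimensionally consistent.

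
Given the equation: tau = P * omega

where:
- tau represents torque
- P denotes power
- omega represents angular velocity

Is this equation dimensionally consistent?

No

tau (torque) has dimensions [L^2 M T^-2].
P (power) has dimensions [L^2 M T^-3].
omega (angular velocity) has dimensions [T^-1].

Left side: [L^2 M T^-2]
Right side: [L^2 M T^-4]

The two sides have different dimensions, so the equation is NOT dimensionally consistent.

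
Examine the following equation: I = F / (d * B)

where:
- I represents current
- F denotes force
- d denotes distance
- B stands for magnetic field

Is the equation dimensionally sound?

Yes

I (current) has dimensions [I].
F (force) has dimensions [L M T^-2].
d (distance) has dimensions [L].
B (magnetic field) has dimensions [I^-1 M T^-2].

Left side: [I]
Right side: [I]

Both sides have the same dimensions, so the equation is dimensionally consistent.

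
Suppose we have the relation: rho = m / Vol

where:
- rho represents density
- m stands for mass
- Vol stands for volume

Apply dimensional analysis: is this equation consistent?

Yes

rho (density) has dimensions [L^-3 M].
m (mass) has dimensions [M].
Vol (volume) has dimensions [L^3].

Left side: [L^-3 M]
Right side: [L^-3 M]

Both sides have the same dimensions, so the equation is dimensionally consistent.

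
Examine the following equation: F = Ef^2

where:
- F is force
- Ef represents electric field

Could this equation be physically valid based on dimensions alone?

No

F (force) has dimensions [L M T^-2].
Ef (electric field) has dimensions [I^-1 L M T^-3].

Left side: [L M T^-2]
Right side: [I^-2 L^2 M^2 T^-6]

The two sides have different dimensions, so the equation is NOT dimensionally consistent.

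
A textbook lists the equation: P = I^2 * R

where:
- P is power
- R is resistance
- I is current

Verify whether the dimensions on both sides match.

Yes

P (power) has dimensions [L^2 M T^-3].
R (resistance) has dimensions [I^-2 L^2 M T^-3].
I (current) has dimensions [I].

Left side: [L^2 M T^-3]
Right side: [L^2 M T^-3]

Both sides have the same dimensions, so the equation is dimensionally consistent.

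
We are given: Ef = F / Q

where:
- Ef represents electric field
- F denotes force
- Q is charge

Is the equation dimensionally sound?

Yes

Ef (electric field) has dimensions [I^-1 L M T^-3].
F (force) has dimensions [L M T^-2].
Q (charge) has dimensions [I T].

Left side: [I^-1 L M T^-3]
Right side: [I^-1 L M T^-3]

Both sides have the same dimensions, so the equation is dimensionally consistent.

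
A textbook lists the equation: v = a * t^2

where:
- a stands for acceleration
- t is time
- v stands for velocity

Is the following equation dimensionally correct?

No

a (acceleration) has dimensions [L T^-2].
t (time) has dimensions [T].
v (velocity) has dimensions [L T^-1].

Left side: [L T^-1]
Right side: [L]

The two sides have different dimensions, so the equation is NOT dimensionally consistent.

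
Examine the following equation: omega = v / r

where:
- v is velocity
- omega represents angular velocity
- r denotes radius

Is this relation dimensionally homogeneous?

Yes

v (velocity) has dimensions [L T^-1].
omega (angular velocity) has dimensions [T^-1].
r (radius) has dimensions [L].

Left side: [T^-1]
Right side: [T^-1]

Both sides have the same dimensions, so the equation is dimensionally consistent.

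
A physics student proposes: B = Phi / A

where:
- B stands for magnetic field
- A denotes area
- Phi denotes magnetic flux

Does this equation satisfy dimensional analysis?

Yes

B (magnetic field) has dimensions [I^-1 M T^-2].
A (area) has dimensions [L^2].
Phi (magnetic flux) has dimensions [I^-1 L^2 M T^-2].

Left side: [I^-1 M T^-2]
Right side: [I^-1 M T^-2]

Both sides have the same dimensions, so the equation is dimensionally consistent.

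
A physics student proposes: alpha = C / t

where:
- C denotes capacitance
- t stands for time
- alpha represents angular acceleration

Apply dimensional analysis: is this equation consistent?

No

C (capacitance) has dimensions [I^2 L^-2 M^-1 T^4].
t (time) has dimensions [T].
alpha (angular acceleration) has dimensions [T^-2].

Left side: [T^-2]
Right side: [I^2 L^-2 M^-1 T^3]

The two sides have different dimensions, so the equation is NOT dimensionally consistent.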